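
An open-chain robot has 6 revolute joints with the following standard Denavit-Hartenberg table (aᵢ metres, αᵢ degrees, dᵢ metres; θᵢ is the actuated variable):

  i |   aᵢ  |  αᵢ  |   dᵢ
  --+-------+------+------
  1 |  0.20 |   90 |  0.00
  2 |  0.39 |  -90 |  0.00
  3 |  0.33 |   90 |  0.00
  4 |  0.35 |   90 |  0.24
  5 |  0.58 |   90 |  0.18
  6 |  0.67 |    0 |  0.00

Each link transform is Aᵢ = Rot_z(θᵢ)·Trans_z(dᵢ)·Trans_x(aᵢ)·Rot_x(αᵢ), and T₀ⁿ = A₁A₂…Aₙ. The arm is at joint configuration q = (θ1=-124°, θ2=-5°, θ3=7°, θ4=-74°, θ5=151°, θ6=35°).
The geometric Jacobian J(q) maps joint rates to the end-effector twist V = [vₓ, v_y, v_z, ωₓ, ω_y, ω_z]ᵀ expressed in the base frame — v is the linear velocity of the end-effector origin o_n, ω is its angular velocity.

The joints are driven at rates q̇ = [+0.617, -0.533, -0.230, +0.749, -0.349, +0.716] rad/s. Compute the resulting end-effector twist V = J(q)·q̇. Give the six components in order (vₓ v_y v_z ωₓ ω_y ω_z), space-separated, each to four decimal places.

0.0516 0.0880 -1.0654 -0.9552 -0.0222 0.0994

o_n = [-0.8773, 0.1814, 0.4466]
J₁: ẑ×o_n = [-0.1814, -0.8773, 0.0000], ω = ẑ
J2: z=[-0.8290, 0.5592, 0.0000] o=[-0.1118, -0.1658, 0.0000] → [0.2497, 0.3702, 0.1402, -0.8290, 0.5592, 0.0000]
J3: z=[-0.0487, -0.0723, 0.9962] o=[-0.3291, -0.4879, -0.0340] → [-0.7014, -0.5227, -0.0722, -0.0487, -0.0723, 0.9962]
J4: z=[-0.8907, 0.4544, -0.0106] o=[-0.4782, -0.7809, -0.0625] → [0.2415, 0.4577, -0.6758, -0.8907, 0.4544, -0.0106]
J5: z=[0.4478, 0.8734, -0.1914] o=[-0.7192, -0.7332, -0.4086] → [0.9220, -0.3527, 0.5476, 0.4478, 0.8734, -0.1914]
J6: z=[-0.8167, 0.3124, -0.4851] o=[-0.8496, -0.3593, 0.0518] → [0.3856, 0.3358, -0.4330, -0.8167, 0.3124, -0.4851]
V = J·q̇ = [0.0516, 0.0880, -1.0654, -0.9552, -0.0222, 0.0994]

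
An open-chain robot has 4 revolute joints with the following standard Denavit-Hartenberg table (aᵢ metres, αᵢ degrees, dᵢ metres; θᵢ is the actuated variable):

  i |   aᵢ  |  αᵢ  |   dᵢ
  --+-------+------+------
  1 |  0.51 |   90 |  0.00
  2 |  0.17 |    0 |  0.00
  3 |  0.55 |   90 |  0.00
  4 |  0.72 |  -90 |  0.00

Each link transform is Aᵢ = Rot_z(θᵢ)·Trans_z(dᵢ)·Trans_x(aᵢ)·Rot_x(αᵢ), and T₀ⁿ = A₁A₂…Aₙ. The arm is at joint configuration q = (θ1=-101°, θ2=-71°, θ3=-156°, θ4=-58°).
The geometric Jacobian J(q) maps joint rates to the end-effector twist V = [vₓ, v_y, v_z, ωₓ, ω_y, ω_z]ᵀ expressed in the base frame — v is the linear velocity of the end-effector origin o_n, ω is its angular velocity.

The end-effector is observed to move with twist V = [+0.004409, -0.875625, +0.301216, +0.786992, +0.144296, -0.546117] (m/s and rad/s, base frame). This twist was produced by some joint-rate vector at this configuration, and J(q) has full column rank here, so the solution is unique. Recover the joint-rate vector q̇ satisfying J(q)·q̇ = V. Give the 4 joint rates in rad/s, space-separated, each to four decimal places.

-0.2740 0.1100 -0.8550 -0.3990

o_n = [0.6127, -0.0478, 0.5205]
J₁: ẑ×o_n = [0.0478, 0.6127, -0.0000], ω = ẑ
J2: z=[-0.9816, 0.1908, 0.0000] o=[-0.0973, -0.5006, 0.0000] → [0.0993, 0.5110, -0.5800, -0.9816, 0.1908, 0.0000]
J3: z=[-0.9816, 0.1908, 0.0000] o=[-0.1079, -0.5550, -0.1607] → [0.1300, 0.6688, -0.6353, -0.9816, 0.1908, 0.0000]
J4: z=[-0.1395, -0.7179, 0.6820] o=[-0.0363, -0.1868, 0.2415] → [-0.2951, 0.4816, 0.4466, -0.1395, -0.7179, 0.6820]
q̇ = J⁺·V = [-0.2740, 0.1100, -0.8550, -0.3990]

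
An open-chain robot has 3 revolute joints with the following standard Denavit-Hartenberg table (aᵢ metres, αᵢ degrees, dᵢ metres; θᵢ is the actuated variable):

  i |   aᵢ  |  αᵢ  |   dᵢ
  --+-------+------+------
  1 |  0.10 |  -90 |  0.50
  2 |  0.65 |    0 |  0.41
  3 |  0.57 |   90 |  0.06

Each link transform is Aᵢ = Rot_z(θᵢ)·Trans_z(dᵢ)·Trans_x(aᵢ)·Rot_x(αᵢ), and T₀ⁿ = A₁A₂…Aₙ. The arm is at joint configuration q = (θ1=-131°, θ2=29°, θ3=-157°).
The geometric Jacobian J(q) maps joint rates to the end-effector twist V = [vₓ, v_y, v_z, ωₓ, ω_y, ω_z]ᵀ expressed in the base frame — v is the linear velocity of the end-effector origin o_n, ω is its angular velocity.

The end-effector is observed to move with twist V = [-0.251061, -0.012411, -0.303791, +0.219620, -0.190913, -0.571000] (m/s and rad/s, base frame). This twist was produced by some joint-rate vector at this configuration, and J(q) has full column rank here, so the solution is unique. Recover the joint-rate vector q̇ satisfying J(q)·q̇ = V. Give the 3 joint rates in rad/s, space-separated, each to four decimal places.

-0.5710 0.7140 -0.4230

o_n = [0.1464, -0.5480, 0.6340]
J₁: ẑ×o_n = [0.5480, 0.1464, -0.0000], ω = ẑ
J2: z=[0.7547, -0.6561, 0.0000] o=[-0.0656, -0.0755, 0.5000] → [-0.0879, -0.1012, -0.2176, 0.7547, -0.6561, 0.0000]
J3: z=[0.7547, -0.6561, 0.0000] o=[-0.1291, -0.7735, 0.1849] → [-0.2947, -0.3390, 0.3509, 0.7547, -0.6561, 0.0000]
q̇ = J⁺·V = [-0.5710, 0.7140, -0.4230]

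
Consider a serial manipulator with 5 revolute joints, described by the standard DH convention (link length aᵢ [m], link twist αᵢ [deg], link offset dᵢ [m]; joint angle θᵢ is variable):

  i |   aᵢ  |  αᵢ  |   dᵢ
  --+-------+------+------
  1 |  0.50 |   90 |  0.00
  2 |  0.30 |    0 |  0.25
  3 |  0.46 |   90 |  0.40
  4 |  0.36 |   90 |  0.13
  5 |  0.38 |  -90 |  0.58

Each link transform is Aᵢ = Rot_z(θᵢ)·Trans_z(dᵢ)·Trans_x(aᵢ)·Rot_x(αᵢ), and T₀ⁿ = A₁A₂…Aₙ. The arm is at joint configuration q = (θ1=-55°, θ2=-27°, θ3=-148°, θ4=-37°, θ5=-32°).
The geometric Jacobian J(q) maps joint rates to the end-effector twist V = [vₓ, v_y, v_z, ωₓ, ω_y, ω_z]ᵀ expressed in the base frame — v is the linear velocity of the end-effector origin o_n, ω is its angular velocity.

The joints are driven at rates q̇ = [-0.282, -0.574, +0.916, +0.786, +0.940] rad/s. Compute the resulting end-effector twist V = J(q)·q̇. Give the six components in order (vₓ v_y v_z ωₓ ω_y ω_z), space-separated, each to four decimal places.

-0.5380 0.6395 -0.1460 0.6188 -0.1711 0.5503

o_n = [0.2523, 0.0299, -0.2645]
J₁: ẑ×o_n = [-0.0299, 0.2523, 0.0000], ω = ẑ
J2: z=[-0.8192, -0.5736, 0.0000] o=[0.2868, -0.4096, 0.0000] → [0.1517, -0.2166, -0.3798, -0.8192, -0.5736, 0.0000]
J3: z=[-0.8192, -0.5736, 0.0000] o=[0.2353, -0.7719, -0.1362] → [0.0736, -0.1051, -0.6471, -0.8192, -0.5736, 0.0000]
J4: z=[-0.0500, 0.0714, 0.9962] o=[-0.3552, -0.6260, -0.1763] → [-0.6597, 0.6007, -0.0762, -0.0500, 0.0714, 0.9962]
J5: z=[0.9981, -0.0330, 0.0525] o=[-0.3485, -0.2578, -0.0718] → [-0.0087, 0.2238, 0.3070, 0.9981, -0.0330, 0.0525]
V = J·q̇ = [-0.5380, 0.6395, -0.1460, 0.6188, -0.1711, 0.5503]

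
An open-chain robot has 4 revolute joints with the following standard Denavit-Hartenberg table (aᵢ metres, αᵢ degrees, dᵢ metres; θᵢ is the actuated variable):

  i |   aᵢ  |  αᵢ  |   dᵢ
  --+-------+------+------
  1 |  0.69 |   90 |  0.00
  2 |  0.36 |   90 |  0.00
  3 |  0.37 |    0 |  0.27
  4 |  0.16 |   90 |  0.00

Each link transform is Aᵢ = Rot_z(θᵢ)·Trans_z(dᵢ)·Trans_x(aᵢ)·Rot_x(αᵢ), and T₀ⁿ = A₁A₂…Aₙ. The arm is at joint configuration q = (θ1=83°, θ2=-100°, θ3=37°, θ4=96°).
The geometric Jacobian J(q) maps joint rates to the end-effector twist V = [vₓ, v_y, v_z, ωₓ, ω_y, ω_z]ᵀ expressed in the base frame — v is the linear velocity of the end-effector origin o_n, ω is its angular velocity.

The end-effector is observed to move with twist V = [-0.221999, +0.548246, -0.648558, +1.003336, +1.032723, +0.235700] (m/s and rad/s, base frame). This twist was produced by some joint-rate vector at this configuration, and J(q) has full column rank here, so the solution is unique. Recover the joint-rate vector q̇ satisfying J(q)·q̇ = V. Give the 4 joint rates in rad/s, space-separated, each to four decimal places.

o_n = [0.3773, 0.2854, -0.4912]
J₁: ẑ×o_n = [-0.2854, 0.3773, 0.0000], ω = ẑ
J2: z=[0.9925, -0.1219, 0.0000] o=[0.0841, 0.6849, 0.0000] → [0.0599, 0.4875, -0.3608, 0.9925, -0.1219, 0.0000]
J3: z=[-0.1200, -0.9775, 0.1736] o=[0.0765, 0.6228, -0.3545] → [0.1922, 0.0358, 0.3345, -0.1200, -0.9775, 0.1736]
J4: z=[-0.1200, -0.9775, 0.1736] o=[0.2588, 0.2808, -0.5987] → [-0.1058, 0.0335, 0.1152, -0.1200, -0.9775, 0.1736]
q̇ = J⁺·V = [0.4380, 0.8700, -0.9140, -0.2510]

0.4380 0.8700 -0.9140 -0.2510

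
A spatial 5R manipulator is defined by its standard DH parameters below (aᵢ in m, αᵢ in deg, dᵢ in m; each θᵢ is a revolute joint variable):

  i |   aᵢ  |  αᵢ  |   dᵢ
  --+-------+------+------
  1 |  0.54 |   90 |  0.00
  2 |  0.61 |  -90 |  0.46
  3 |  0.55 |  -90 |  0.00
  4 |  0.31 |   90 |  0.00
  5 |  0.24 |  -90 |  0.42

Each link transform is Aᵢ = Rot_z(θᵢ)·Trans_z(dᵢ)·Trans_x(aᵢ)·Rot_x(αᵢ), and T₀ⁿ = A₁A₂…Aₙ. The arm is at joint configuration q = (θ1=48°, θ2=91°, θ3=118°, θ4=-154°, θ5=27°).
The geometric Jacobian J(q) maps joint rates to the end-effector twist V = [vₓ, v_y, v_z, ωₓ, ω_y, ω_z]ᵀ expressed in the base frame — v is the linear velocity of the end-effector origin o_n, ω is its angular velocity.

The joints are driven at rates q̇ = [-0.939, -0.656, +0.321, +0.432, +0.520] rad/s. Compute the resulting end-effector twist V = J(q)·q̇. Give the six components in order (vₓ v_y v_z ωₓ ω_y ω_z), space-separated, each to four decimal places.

o_n = [0.9024, 0.0998, 0.5656]
J₁: ẑ×o_n = [-0.0998, 0.9024, 0.0000], ω = ẑ
J2: z=[0.7431, -0.6691, 0.0000] o=[0.3613, 0.4013, 0.0000] → [-0.3784, -0.4203, 0.1380, 0.7431, -0.6691, 0.0000]
J3: z=[-0.6690, -0.7430, -0.0175] o=[0.6961, 0.0856, 0.6099] → [0.0332, -0.0333, 0.1438, -0.6690, -0.7430, -0.0175]
J4: z=[0.3592, -0.3027, -0.8828] o=[0.3382, 0.4139, 0.3517] → [-0.3420, -0.5749, 0.0580, 0.3592, -0.3027, -0.8828]
J5: z=[0.8866, 0.4062, 0.2215] o=[0.4286, 0.1466, 0.4802] → [0.0450, 0.0292, -0.2339, 0.8866, 0.4062, 0.2215]
V = J·q̇ = [0.2283, -0.8155, -0.1410, -0.0861, 0.2809, -1.2108]

0.2283 -0.8155 -0.1410 -0.0861 0.2809 -1.2108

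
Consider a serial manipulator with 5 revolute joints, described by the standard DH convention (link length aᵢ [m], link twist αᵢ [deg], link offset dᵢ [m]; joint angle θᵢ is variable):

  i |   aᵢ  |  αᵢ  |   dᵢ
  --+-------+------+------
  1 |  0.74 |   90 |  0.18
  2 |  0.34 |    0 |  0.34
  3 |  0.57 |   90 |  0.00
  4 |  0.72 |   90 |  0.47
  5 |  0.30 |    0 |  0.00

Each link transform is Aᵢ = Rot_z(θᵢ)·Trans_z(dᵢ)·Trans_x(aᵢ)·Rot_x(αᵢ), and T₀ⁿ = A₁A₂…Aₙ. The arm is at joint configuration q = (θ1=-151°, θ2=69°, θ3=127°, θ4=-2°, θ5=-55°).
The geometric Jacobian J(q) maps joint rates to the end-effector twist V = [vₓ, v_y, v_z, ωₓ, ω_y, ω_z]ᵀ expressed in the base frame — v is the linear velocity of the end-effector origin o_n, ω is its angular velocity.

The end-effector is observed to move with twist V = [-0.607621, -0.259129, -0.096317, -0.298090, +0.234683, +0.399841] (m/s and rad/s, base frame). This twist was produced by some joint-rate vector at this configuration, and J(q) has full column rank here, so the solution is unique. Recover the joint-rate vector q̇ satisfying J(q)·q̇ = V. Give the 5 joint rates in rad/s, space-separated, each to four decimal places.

o_n = [0.3793, 0.5634, 0.3101]
J₁: ẑ×o_n = [-0.5634, 0.3793, 0.0000], ω = ẑ
J2: z=[-0.4848, 0.8746, 0.0000] o=[-0.6472, -0.3588, 0.1800] → [0.1138, 0.0631, -1.3449, -0.4848, 0.8746, 0.0000]
J3: z=[-0.4848, 0.8746, 0.0000] o=[-0.9186, -0.1205, 0.4974] → [-0.1638, -0.0908, -1.4667, -0.4848, 0.8746, 0.0000]
J4: z=[0.2411, 0.1336, 0.9613] o=[-0.4394, 0.1452, 0.3403] → [-0.4060, 0.7943, -0.0086, 0.2411, 0.1336, 0.9613]
J5: z=[0.4552, -0.8904, 0.0096] o=[0.2911, 0.5213, 0.5938] → [0.2521, 0.1299, 0.0977, 0.4552, -0.8904, 0.0096]
q̇ = J⁺·V = [0.9590, -0.7640, 0.7450, -0.5780, -0.3690]

0.9590 -0.7640 0.7450 -0.5780 -0.3690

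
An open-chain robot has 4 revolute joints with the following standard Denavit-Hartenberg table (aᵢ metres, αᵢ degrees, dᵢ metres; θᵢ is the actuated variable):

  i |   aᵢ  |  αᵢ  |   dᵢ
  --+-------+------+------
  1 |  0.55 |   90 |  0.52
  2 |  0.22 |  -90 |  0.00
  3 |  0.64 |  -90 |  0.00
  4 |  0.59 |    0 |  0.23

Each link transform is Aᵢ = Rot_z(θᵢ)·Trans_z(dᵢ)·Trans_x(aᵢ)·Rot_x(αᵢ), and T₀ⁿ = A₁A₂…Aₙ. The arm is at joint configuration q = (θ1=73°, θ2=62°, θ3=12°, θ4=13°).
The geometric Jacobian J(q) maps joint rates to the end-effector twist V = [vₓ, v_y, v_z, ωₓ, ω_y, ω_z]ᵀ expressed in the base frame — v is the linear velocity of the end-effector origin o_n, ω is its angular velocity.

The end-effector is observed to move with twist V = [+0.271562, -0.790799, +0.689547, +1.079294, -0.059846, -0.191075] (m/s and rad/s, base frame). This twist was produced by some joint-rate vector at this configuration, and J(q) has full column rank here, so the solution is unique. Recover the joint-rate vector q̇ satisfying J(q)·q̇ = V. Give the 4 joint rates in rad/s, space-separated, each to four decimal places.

-0.1870 0.4960 -0.2300 -0.5660

o_n = [-0.0749, 1.3885, 1.6590]
J₁: ẑ×o_n = [-1.3885, -0.0749, 0.0000], ω = ẑ
J2: z=[0.9563, -0.2924, 0.0000] o=[0.1608, 0.5260, 0.5200] → [-0.3330, -1.0892, 0.7559, 0.9563, -0.2924, 0.0000]
J3: z=[-0.2581, -0.8444, 0.4695] o=[0.1910, 0.6247, 0.7142] → [-1.1562, 0.1190, -0.4217, -0.2581, -0.8444, 0.4695]
J4: z=[-0.9639, 0.1926, -0.1836] o=[0.1497, 0.9447, 1.2670] → [0.1570, 0.4191, -0.3845, -0.9639, 0.1926, -0.1836]
q̇ = J⁺·V = [-0.1870, 0.4960, -0.2300, -0.5660]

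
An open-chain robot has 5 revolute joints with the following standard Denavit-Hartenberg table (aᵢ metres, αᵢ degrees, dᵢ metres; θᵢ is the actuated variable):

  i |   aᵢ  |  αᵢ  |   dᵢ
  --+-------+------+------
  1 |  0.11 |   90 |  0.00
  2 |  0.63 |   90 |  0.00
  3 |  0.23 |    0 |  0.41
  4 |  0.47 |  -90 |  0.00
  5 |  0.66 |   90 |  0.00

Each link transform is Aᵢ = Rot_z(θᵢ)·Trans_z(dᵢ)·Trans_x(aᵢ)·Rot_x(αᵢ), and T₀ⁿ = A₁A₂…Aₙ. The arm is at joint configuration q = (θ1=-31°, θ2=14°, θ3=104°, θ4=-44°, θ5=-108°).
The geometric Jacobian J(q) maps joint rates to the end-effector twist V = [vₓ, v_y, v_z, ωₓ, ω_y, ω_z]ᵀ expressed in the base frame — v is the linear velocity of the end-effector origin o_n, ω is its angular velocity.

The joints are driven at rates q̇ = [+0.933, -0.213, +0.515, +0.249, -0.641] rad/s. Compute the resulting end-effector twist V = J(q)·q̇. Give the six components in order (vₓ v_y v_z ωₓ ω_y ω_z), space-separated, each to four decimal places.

0.4189 1.2097 -0.1919 0.8949 0.0847 0.3260

o_n = [0.6642, -0.9282, -0.8357]
J₁: ẑ×o_n = [0.9282, 0.6642, -0.0000], ω = ẑ
J2: z=[-0.5150, -0.8572, 0.0000] o=[0.0943, -0.0567, 0.0000] → [0.7164, -0.4304, 0.9374, -0.5150, -0.8572, 0.0000]
J3: z=[0.2074, -0.1246, -0.9703] o=[0.6183, -0.3715, 0.1524] → [-0.4171, 0.1603, -0.1097, 0.2074, -0.1246, -0.9703]
J4: z=[0.2074, -0.1246, -0.9703] o=[0.5421, -0.5861, -0.2589] → [-0.2601, 0.0011, -0.0557, 0.2074, -0.1246, -0.9703]
J5: z=[-0.9778, 0.0042, -0.2095] o=[0.5279, -1.0524, -0.2020] → [0.0233, -0.6482, -0.1220, -0.9778, 0.0042, -0.2095]
V = J·q̇ = [0.4189, 1.2097, -0.1919, 0.8949, 0.0847, 0.3260]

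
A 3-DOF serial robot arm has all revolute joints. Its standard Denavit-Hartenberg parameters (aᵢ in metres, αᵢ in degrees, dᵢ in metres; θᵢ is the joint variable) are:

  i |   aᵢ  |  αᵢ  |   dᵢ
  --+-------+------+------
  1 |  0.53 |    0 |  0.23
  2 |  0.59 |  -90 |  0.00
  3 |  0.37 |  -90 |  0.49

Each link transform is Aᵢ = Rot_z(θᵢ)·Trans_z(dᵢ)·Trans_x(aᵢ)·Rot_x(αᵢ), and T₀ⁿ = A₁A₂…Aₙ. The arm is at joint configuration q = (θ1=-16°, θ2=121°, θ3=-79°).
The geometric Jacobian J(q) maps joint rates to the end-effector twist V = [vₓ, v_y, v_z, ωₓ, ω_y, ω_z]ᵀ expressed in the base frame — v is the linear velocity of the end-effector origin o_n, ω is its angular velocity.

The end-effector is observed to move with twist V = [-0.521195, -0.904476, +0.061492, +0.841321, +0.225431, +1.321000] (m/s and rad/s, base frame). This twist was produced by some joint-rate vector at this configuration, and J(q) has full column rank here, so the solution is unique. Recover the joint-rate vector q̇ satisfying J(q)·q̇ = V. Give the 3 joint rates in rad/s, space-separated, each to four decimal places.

o_n = [-0.1348, 0.3652, 0.5932]
J₁: ẑ×o_n = [-0.3652, -0.1348, 0.0000], ω = ẑ
J2: z=[0.0000, 0.0000, 1.0000] o=[0.5095, -0.1461, 0.2300] → [-0.5113, -0.6443, 0.0000, 0.0000, 0.0000, 1.0000]
J3: z=[-0.9659, -0.2588, 0.0000] o=[0.3568, 0.4238, 0.2300] → [-0.0940, 0.3508, -0.0706, -0.9659, -0.2588, 0.0000]
q̇ = J⁺·V = [0.4950, 0.8260, -0.8710]

0.4950 0.8260 -0.8710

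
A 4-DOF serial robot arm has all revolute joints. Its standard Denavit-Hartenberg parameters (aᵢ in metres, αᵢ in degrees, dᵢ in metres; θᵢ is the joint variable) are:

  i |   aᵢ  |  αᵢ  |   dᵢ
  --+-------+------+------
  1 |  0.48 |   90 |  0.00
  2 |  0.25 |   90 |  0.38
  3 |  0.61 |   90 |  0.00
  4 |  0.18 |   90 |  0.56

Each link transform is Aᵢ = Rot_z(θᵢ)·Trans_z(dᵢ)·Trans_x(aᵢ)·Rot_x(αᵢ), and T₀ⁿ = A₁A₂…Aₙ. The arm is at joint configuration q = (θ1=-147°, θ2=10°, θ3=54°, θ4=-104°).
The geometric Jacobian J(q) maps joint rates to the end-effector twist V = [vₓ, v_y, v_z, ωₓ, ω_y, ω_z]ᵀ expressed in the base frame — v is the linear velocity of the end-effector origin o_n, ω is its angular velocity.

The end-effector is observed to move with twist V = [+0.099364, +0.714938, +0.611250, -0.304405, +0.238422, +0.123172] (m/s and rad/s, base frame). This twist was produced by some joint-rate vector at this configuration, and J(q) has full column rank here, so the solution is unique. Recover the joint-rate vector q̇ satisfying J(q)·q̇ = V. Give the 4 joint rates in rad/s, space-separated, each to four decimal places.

-0.8240 0.5750 -0.9110 0.3560

o_n = [-1.5101, -0.3736, 0.3519]
J₁: ẑ×o_n = [0.3736, -1.5101, 0.0000], ω = ẑ
J2: z=[-0.5446, 0.8387, 0.0000] o=[-0.4026, -0.2614, 0.0000] → [0.2951, 0.1917, 0.9899, -0.5446, 0.8387, 0.0000]
J3: z=[-0.1456, -0.0946, -0.9848] o=[-0.8160, -0.0768, 0.0434] → [-0.3215, 0.7284, -0.0224, -0.1456, -0.0946, -0.9848]
J4: z=[-0.3481, -0.9269, 0.1405] o=[-1.3809, 0.1447, 0.1057] → [-0.1554, 0.0676, 0.0607, -0.3481, -0.9269, 0.1405]
q̇ = J⁺·V = [-0.8240, 0.5750, -0.9110, 0.3560]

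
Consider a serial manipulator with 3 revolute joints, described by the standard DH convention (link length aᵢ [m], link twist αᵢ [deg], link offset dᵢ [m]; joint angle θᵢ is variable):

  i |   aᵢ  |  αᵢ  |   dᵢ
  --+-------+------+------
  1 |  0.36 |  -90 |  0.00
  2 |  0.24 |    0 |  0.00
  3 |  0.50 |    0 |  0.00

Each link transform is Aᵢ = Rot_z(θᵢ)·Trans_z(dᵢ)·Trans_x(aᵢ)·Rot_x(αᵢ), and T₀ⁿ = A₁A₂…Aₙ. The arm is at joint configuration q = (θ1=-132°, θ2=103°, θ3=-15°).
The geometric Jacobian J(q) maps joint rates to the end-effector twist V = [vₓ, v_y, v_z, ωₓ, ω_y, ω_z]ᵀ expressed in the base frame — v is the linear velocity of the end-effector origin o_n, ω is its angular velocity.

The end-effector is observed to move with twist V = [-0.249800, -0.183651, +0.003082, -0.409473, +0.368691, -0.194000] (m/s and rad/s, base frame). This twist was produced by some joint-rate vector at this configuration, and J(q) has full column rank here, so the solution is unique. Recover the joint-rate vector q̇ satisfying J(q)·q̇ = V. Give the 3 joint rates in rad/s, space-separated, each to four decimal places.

o_n = [-0.2164, -0.2404, -0.7335]
J₁: ẑ×o_n = [0.2404, -0.2164, 0.0000], ω = ẑ
J2: z=[0.7431, -0.6691, 0.0000] o=[-0.2409, -0.2675, 0.0000] → [0.4908, 0.5451, 0.0365, 0.7431, -0.6691, 0.0000]
J3: z=[0.7431, -0.6691, 0.0000] o=[-0.2048, -0.2274, -0.2338] → [0.3344, 0.3713, -0.0174, 0.7431, -0.6691, 0.0000]
q̇ = J⁺·V = [-0.1940, -0.1210, -0.4300]

-0.1940 -0.1210 -0.4300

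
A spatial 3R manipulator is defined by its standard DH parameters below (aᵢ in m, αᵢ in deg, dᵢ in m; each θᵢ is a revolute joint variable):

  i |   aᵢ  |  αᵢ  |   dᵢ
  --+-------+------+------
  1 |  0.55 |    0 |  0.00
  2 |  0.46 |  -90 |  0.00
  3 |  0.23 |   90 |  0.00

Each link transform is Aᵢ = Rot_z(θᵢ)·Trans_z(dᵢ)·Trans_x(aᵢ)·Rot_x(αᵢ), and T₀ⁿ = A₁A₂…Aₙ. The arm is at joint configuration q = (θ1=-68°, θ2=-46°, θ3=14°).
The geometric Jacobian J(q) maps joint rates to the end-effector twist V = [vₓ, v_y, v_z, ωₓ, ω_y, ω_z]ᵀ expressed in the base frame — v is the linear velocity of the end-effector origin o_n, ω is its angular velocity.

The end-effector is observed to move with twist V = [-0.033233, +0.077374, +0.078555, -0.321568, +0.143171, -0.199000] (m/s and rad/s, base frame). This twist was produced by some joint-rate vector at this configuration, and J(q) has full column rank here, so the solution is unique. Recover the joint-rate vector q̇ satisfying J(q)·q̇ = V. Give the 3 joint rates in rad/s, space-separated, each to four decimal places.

o_n = [-0.0718, -1.1341, -0.0556]
J₁: ẑ×o_n = [1.1341, -0.0718, 0.0000], ω = ẑ
J2: z=[0.0000, 0.0000, 1.0000] o=[0.2060, -0.5100, 0.0000] → [0.6241, -0.2779, 0.0000, 0.0000, 0.0000, 1.0000]
J3: z=[0.9135, -0.4067, 0.0000] o=[0.0189, -0.9302, 0.0000] → [0.0226, 0.0508, -0.2232, 0.9135, -0.4067, 0.0000]
q̇ = J⁺·V = [0.1940, -0.3930, -0.3520]

0.1940 -0.3930 -0.3520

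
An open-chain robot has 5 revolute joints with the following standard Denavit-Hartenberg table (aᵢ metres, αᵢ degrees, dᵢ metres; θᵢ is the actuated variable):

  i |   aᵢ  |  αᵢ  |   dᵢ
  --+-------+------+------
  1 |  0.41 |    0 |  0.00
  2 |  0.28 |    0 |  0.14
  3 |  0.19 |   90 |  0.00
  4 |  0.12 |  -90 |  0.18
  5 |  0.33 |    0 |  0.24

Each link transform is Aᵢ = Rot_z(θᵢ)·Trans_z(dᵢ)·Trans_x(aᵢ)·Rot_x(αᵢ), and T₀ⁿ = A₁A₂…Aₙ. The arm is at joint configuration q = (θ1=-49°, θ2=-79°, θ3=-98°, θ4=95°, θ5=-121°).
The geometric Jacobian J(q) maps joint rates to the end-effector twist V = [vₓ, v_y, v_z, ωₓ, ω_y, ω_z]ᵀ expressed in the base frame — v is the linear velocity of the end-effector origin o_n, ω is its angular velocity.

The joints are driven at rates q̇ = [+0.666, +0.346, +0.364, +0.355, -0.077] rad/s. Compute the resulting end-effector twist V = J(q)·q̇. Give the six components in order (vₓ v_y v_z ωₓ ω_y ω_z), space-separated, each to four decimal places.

0.0031 0.5159 -0.1050 0.2021 0.3018 1.3827

o_n = [0.4606, -0.2407, 0.0693]
J₁: ẑ×o_n = [0.2407, 0.4606, -0.0000], ω = ẑ
J2: z=[0.0000, 0.0000, 1.0000] o=[0.2690, -0.3094, 0.0000] → [-0.0687, 0.1916, 0.0000, 0.0000, 0.0000, 1.0000]
J3: z=[0.0000, 0.0000, 1.0000] o=[0.0966, -0.5301, 0.1400] → [-0.2894, 0.3640, 0.0000, 0.0000, 0.0000, 1.0000]
J4: z=[0.7193, 0.6947, 0.0000] o=[-0.0354, -0.3934, 0.1400] → [-0.0491, 0.0509, -0.2347, 0.7193, 0.6947, 0.0000]
J5: z=[0.6920, -0.7166, -0.0872] o=[0.1014, -0.2759, 0.2595] → [0.1394, 0.1003, 0.2818, 0.6920, -0.7166, -0.0872]
V = J·q̇ = [0.0031, 0.5159, -0.1050, 0.2021, 0.3018, 1.3827]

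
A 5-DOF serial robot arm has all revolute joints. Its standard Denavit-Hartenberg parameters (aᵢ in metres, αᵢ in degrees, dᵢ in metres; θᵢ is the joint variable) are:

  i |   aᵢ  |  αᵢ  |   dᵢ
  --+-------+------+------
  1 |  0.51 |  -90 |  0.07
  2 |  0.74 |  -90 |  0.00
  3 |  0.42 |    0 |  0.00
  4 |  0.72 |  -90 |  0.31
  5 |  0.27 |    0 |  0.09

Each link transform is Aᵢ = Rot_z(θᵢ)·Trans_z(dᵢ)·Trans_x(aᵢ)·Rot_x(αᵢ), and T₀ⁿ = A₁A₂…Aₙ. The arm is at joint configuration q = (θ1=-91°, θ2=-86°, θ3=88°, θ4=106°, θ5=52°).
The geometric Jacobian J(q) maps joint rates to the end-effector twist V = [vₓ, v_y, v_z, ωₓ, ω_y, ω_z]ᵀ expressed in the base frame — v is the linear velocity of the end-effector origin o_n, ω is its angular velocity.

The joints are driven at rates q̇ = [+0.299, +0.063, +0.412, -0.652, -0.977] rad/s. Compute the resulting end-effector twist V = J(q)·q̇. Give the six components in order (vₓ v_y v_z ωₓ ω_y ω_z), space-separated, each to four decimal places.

0.0200 -0.1608 -0.4630 -0.8804 0.2713 0.0800

o_n = [-0.1285, -0.5990, -0.0201]
J₁: ẑ×o_n = [0.5990, -0.1285, 0.0000], ω = ẑ
J2: z=[0.9998, -0.0175, 0.0000] o=[-0.0089, -0.5099, 0.0700] → [0.0016, 0.0900, -0.0912, 0.9998, -0.0175, 0.0000]
J3: z=[-0.0174, -0.9974, -0.0698] o=[-0.0098, -0.5615, 0.8082] → [0.8235, -0.0061, -0.1177, -0.0174, -0.9974, -0.0698]
J4: z=[-0.0174, -0.9974, -0.0698] o=[-0.4295, -0.5552, 0.8228] → [0.8376, -0.0357, 0.3010, -0.0174, -0.9974, -0.0698]
J5: z=[0.9699, -0.0338, 0.2413] o=[-0.2599, -0.8187, 0.1043] → [-0.0488, 0.1523, 0.2175, 0.9699, -0.0338, 0.2413]
V = J·q̇ = [0.0200, -0.1608, -0.4630, -0.8804, 0.2713, 0.0800]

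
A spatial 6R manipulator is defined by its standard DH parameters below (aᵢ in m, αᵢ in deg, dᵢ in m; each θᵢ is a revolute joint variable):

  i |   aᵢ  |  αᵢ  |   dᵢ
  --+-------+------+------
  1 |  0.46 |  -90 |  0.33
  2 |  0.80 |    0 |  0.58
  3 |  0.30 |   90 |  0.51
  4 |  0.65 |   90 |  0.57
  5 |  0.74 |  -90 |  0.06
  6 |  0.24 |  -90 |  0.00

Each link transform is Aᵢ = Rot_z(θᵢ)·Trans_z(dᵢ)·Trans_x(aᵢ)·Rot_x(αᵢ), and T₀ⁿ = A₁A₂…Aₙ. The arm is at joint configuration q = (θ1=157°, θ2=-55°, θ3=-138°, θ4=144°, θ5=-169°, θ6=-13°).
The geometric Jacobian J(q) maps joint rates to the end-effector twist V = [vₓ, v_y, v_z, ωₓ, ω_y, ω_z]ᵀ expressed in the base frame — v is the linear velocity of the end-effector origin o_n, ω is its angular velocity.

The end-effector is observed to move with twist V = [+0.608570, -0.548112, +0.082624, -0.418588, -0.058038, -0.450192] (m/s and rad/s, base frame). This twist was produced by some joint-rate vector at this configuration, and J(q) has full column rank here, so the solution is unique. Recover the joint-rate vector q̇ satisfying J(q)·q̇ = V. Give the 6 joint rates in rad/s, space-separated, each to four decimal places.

o_n = [-0.7659, -0.7639, 0.4727]
J₁: ẑ×o_n = [0.7639, -0.7659, 0.0000], ω = ẑ
J2: z=[-0.3907, -0.9205, 0.0000] o=[-0.4234, 0.1797, 0.3300] → [-0.1314, 0.0558, 0.0535, -0.3907, -0.9205, 0.0000]
J3: z=[-0.3907, -0.9205, 0.0000] o=[-1.0724, -0.1749, 0.9853] → [0.4718, -0.2003, 0.5124, -0.3907, -0.9205, 0.0000]
J4: z=[-0.2071, 0.0879, -0.9744] o=[-1.0026, -0.7585, 0.9178] → [-0.0443, -0.3229, -0.0197, -0.2071, 0.0879, -0.9744]
J5: z=[0.2111, -0.9685, -0.1322] o=[-1.7416, -0.8599, 0.4807] → [0.0204, -0.1273, 0.9653, 0.2111, -0.9685, -0.1322]
J6: z=[0.0210, -0.1307, 0.9912] o=[-1.0058, -0.7612, 0.4782] → [0.0034, 0.2379, 0.0313, 0.0210, -0.1307, 0.9912]
q̇ = J⁺·V = [0.2080, -0.4010, 0.9200, 0.6640, -0.3650, -0.0600]

0.2080 -0.4010 0.9200 0.6640 -0.3650 -0.0600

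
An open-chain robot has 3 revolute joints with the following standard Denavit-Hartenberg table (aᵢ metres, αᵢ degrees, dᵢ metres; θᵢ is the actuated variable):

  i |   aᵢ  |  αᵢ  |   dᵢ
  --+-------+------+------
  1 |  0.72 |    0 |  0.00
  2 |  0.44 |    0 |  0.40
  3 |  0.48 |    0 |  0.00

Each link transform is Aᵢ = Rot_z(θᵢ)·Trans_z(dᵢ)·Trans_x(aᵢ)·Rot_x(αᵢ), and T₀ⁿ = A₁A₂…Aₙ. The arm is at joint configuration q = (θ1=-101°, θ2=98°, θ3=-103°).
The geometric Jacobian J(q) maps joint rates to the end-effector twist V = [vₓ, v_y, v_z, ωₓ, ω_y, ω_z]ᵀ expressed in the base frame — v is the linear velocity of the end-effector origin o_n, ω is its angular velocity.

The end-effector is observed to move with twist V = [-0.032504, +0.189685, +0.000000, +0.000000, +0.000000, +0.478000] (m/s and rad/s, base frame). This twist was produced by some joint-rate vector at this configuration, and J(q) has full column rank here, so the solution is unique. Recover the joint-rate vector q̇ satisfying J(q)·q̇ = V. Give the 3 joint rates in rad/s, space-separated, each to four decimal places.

o_n = [0.1697, -1.1912, 0.4000]
J₁: ẑ×o_n = [1.1912, 0.1697, -0.0000], ω = ẑ
J2: z=[0.0000, 0.0000, 1.0000] o=[-0.1374, -0.7068, 0.0000] → [0.4844, 0.3071, -0.0000, 0.0000, 0.0000, 1.0000]
J3: z=[0.0000, 0.0000, 1.0000] o=[0.3020, -0.7298, 0.4000] → [0.4614, -0.1323, 0.0000, 0.0000, 0.0000, 1.0000]
q̇ = J⁺·V = [-0.3730, 0.8320, 0.0190]

-0.3730 0.8320 0.0190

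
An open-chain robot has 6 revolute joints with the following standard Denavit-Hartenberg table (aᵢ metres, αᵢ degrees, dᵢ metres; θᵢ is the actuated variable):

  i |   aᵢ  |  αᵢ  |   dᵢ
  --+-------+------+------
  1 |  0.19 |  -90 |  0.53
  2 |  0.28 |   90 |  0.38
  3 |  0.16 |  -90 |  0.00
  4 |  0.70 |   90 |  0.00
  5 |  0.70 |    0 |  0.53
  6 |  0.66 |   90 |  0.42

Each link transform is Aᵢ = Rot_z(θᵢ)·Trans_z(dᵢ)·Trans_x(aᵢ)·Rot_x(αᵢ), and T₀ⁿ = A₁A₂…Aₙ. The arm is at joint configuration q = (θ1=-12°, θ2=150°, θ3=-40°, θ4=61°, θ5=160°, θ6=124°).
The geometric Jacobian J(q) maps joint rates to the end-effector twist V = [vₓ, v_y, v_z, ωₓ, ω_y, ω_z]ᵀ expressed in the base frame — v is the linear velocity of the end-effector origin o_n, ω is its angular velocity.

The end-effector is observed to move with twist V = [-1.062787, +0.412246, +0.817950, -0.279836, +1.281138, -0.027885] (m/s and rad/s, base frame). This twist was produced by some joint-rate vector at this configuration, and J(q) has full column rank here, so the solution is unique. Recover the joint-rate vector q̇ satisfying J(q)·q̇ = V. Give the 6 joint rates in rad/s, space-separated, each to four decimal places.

o_n = [-0.5310, -0.5282, -0.1441]
J₁: ẑ×o_n = [0.5282, -0.5310, 0.0000], ω = ẑ
J2: z=[0.2079, 0.9781, 0.0000] o=[0.1858, -0.0395, 0.5300] → [-0.6594, 0.1402, 0.5996, 0.2079, 0.9781, 0.0000]
J3: z=[0.4891, -0.1040, -0.8660] o=[0.0277, 0.3826, 0.3900] → [-0.7332, 0.7450, -0.5035, 0.4891, -0.1040, -0.8660]
J4: z=[-0.3852, 0.8650, -0.3214] o=[-0.0975, 0.3041, 0.3287] → [-0.6765, -0.0428, 0.6956, -0.3852, 0.8650, -0.3214]
J5: z=[-0.4473, -0.4797, -0.7549] o=[-0.6625, 0.2012, 0.7289] → [-0.1318, -0.4898, 0.3894, -0.4473, -0.4797, -0.7549]
J6: z=[-0.4473, -0.4797, -0.7549] o=[-0.4609, 0.2508, -0.1242] → [-0.5784, 0.0440, 0.3148, -0.4473, -0.4797, -0.7549]
q̇ = J⁺·V = [-0.0730, 0.3610, -0.2010, 0.9250, -0.9780, 0.7550]

-0.0730 0.3610 -0.2010 0.9250 -0.9780 0.7550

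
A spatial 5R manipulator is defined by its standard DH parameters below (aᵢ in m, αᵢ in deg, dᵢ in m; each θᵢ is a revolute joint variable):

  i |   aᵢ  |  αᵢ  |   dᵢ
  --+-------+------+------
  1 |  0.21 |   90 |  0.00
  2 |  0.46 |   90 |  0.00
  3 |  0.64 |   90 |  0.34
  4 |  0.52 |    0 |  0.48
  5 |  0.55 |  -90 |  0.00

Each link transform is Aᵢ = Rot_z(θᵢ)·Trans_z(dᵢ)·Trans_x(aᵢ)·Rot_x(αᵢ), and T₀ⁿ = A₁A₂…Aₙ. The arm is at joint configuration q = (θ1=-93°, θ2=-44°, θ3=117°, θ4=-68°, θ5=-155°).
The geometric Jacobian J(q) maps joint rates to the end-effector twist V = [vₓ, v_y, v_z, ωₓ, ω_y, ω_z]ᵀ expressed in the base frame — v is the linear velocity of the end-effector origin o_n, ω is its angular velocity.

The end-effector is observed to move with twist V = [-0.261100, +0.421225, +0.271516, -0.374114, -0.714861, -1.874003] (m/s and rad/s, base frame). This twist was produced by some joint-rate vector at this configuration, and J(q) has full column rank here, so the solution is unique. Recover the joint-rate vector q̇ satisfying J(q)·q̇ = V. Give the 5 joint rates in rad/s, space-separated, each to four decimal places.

-0.7570 -0.3280 0.2940 0.6770 0.7860

o_n = [-0.6310, -0.5131, -0.6478]
J₁: ẑ×o_n = [0.5131, -0.6310, 0.0000], ω = ẑ
J2: z=[-0.9986, 0.0523, 0.0000] o=[-0.0110, -0.2097, 0.0000] → [-0.0339, -0.6469, 0.3355, -0.9986, 0.0523, 0.0000]
J3: z=[0.0364, 0.6937, -0.7193] o=[-0.0283, -0.5402, -0.3195] → [-0.2083, 0.4455, 0.4191, 0.0364, 0.6937, -0.7193]
J4: z=[-0.4869, -0.6163, -0.6189] o=[-0.5745, -0.0657, -0.3623] → [-0.1010, -0.1040, 0.1830, -0.4869, -0.6163, -0.6189]
J5: z=[-0.4869, -0.6163, -0.6189] o=[-0.9957, -0.6234, -0.2511] → [0.3127, -0.4189, 0.1711, -0.4869, -0.6163, -0.6189]
q̇ = J⁺·V = [-0.7570, -0.3280, 0.2940, 0.6770, 0.7860]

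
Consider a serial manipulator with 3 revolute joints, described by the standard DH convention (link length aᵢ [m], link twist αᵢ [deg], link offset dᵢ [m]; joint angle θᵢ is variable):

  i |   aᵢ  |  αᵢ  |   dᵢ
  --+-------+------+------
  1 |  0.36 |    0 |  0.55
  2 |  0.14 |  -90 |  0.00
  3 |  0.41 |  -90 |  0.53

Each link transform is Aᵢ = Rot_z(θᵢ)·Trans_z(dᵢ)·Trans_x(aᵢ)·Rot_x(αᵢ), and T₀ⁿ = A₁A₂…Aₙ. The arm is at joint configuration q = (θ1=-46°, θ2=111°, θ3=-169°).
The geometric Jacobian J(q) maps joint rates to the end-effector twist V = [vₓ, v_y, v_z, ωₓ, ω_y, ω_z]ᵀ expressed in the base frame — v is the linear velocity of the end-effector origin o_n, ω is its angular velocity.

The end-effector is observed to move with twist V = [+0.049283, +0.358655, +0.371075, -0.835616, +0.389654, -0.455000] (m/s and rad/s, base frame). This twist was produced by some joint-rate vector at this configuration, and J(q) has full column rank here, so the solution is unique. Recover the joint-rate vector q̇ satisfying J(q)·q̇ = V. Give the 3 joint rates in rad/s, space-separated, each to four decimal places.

0.0970 -0.5520 0.9220

o_n = [-0.3412, -0.2729, 0.6282]
J₁: ẑ×o_n = [0.2729, -0.3412, 0.0000], ω = ẑ
J2: z=[0.0000, 0.0000, 1.0000] o=[0.2501, -0.2590, 0.5500] → [0.0139, -0.5913, 0.0000, 0.0000, 0.0000, 1.0000]
J3: z=[-0.9063, 0.4226, 0.0000] o=[0.3092, -0.1321, 0.5500] → [0.0331, 0.0709, 0.4025, -0.9063, 0.4226, 0.0000]
q̇ = J⁺·V = [0.0970, -0.5520, 0.9220]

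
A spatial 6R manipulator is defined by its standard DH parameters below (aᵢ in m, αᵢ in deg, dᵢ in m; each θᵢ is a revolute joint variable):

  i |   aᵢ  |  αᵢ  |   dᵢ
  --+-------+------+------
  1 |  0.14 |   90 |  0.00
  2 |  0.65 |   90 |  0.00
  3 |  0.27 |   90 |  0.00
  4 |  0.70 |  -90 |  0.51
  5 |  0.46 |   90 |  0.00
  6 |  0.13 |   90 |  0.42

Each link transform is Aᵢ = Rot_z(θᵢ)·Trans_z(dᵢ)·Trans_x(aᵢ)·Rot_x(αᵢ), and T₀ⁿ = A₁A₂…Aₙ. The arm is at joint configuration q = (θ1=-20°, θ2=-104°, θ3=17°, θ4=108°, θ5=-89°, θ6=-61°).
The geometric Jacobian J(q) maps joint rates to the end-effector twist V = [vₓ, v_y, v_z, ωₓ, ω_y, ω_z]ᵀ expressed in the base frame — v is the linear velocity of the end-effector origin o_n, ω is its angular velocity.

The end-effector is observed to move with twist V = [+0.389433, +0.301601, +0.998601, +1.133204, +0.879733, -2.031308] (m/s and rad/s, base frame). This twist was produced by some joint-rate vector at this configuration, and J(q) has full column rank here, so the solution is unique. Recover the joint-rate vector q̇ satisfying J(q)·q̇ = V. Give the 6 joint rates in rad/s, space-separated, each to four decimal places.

o_n = [-0.1196, 1.0123, -1.1187]
J₁: ẑ×o_n = [-1.0123, -0.1196, 0.0000], ω = ẑ
J2: z=[-0.3420, -0.9397, 0.0000] o=[0.1316, -0.0479, 0.0000] → [1.0512, -0.3826, -0.5986, -0.3420, -0.9397, 0.0000]
J3: z=[-0.9118, 0.3319, 0.2419] o=[-0.0162, 0.0059, -0.6307] → [-0.4054, -0.4700, -0.8833, -0.9118, 0.3319, 0.2419]
J4: z=[0.2606, 0.9228, -0.2837] o=[-0.1019, -0.0469, -0.8812] → [0.0813, 0.0669, 0.2924, 0.2606, 0.9228, -0.2837]
J5: z=[0.5836, 0.0835, 0.8077] o=[-0.5073, 0.6870, -0.6641] → [-0.3008, 0.5785, 0.1575, 0.5836, 0.0835, 0.8077]
J6: z=[0.7735, -0.3599, -0.5217] o=[-0.3937, 1.1144, -0.7905] → [0.0649, 0.1109, 0.0197, 0.7735, -0.3599, -0.5217]
q̇ = J⁺·V = [-0.6310, -0.7520, -0.4810, 0.7700, -0.7540, 0.8750]

-0.6310 -0.7520 -0.4810 0.7700 -0.7540 0.8750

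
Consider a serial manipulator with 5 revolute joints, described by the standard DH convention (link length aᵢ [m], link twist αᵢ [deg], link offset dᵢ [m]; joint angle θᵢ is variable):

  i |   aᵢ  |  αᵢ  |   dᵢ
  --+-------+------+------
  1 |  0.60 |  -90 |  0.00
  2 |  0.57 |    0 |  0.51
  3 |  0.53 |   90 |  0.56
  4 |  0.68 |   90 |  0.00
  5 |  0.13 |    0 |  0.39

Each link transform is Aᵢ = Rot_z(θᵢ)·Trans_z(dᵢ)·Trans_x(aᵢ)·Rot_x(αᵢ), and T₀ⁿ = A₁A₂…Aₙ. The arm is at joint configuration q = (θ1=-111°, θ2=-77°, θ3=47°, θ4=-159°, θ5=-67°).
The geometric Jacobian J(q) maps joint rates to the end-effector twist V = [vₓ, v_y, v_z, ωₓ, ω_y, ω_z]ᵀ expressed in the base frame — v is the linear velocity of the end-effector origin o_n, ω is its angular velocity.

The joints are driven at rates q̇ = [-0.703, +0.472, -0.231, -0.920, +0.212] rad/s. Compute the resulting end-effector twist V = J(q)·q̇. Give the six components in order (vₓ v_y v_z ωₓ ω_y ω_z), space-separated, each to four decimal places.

o_n = [0.9026, -0.9197, 0.3057]
J₁: ẑ×o_n = [0.9197, 0.9026, -0.0000], ω = ẑ
J2: z=[0.9336, -0.3584, 0.0000] o=[-0.2150, -0.5601, 0.0000] → [-0.1096, -0.2854, 0.0648, 0.9336, -0.3584, 0.0000]
J3: z=[0.9336, -0.3584, 0.0000] o=[0.2152, -0.8626, 0.5554] → [0.0895, 0.2331, 0.1931, 0.9336, -0.3584, 0.0000]
J4: z=[0.1792, 0.4668, 0.8660] o=[0.5735, -1.4918, 0.8204] → [-0.7357, 0.3772, -0.0511, 0.1792, 0.4668, 0.8660]
J5: z=[0.9828, -0.0448, -0.1792] o=[0.5430, -0.8912, 0.5030] → [0.0037, 0.1294, -0.0119, 0.9828, -0.0448, -0.1792]
V = J·q̇ = [-0.0413, -1.1427, 0.0305, 0.2685, -0.5253, -1.5377]

-0.0413 -1.1427 0.0305 0.2685 -0.5253 -1.5377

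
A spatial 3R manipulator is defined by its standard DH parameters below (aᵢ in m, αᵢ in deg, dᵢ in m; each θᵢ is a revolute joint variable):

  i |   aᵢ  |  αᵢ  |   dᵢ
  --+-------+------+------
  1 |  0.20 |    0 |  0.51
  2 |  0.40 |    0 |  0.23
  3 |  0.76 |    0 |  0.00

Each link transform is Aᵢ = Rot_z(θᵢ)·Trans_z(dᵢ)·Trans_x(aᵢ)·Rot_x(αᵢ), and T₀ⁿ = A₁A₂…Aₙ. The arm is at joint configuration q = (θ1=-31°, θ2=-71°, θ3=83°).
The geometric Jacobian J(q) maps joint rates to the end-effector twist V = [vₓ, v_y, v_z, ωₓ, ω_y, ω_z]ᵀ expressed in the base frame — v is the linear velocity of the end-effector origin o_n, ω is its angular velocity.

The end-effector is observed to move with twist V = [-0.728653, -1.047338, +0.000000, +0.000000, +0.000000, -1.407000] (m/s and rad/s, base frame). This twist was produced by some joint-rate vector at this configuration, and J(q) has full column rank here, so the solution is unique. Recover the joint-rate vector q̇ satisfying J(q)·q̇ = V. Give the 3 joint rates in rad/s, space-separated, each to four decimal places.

-0.6060 -0.2070 -0.5940

o_n = [0.8069, -0.7417, 0.7400]
J₁: ẑ×o_n = [0.7417, 0.8069, -0.0000], ω = ẑ
J2: z=[0.0000, 0.0000, 1.0000] o=[0.1714, -0.1030, 0.5100] → [0.6387, 0.6354, -0.0000, 0.0000, 0.0000, 1.0000]
J3: z=[0.0000, 0.0000, 1.0000] o=[0.0883, -0.4943, 0.7400] → [0.2474, 0.7186, -0.0000, 0.0000, 0.0000, 1.0000]
q̇ = J⁺·V = [-0.6060, -0.2070, -0.5940]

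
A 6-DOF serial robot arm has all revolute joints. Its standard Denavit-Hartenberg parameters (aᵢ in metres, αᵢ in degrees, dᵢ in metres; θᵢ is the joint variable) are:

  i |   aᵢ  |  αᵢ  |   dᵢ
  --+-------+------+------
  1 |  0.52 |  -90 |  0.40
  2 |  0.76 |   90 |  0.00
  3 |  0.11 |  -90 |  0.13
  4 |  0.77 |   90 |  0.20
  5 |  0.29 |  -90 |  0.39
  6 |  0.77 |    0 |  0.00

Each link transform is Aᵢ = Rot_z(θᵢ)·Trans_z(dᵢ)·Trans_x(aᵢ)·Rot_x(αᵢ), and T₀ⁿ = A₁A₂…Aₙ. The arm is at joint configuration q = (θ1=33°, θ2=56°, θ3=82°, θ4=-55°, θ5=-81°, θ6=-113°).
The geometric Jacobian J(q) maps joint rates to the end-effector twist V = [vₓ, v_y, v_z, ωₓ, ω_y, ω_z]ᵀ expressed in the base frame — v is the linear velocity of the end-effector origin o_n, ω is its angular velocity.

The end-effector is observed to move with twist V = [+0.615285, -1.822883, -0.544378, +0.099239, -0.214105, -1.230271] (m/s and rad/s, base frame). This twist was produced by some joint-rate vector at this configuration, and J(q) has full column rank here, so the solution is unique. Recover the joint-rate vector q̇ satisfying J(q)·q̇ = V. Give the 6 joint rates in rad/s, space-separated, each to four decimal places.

-0.7730 0.4920 -0.5440 -0.4310 0.6970 -0.1720

o_n = [1.8105, 0.7982, 0.7603]
J₁: ẑ×o_n = [-0.7982, 1.8105, 0.0000], ω = ẑ
J2: z=[-0.5446, 0.8387, 0.0000] o=[0.4361, 0.2832, 0.4000] → [0.3022, 0.1962, -1.4331, -0.5446, 0.8387, 0.0000]
J3: z=[0.6953, 0.4515, 0.5592] o=[0.7925, 0.5147, -0.2301] → [0.2886, -0.1194, -0.2625, 0.6953, 0.4515, 0.5592]
J4: z=[-0.5402, -0.1849, 0.8210] o=[0.8308, 0.6694, -0.1701] → [-0.2777, 1.3069, 0.1116, -0.5402, -0.1849, 0.8210]
J5: z=[0.7871, -0.4560, 0.4153] o=[0.9519, 1.3027, 0.2959] → [-0.0023, -0.0090, -0.0056, 0.7871, -0.4560, 0.4153]
J6: z=[0.2095, 0.8309, 0.5155] o=[1.4271, 1.2173, 0.2405] → [0.6480, 0.0887, -0.4063, 0.2095, 0.8309, 0.5155]
q̇ = J⁺·V = [-0.7730, 0.4920, -0.5440, -0.4310, 0.6970, -0.1720]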